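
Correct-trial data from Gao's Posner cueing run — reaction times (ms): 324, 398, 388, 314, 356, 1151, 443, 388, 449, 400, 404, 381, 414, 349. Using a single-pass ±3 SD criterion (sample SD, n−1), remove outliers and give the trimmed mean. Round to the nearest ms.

385 ms

n = 14, ΣRT = 6159, M = 439.929
Σ(x−M)² = 564504.93; s = √(564504.93/13) = 208.383
Cutoffs: 439.929 ± 3·208.383 → [-185.2, 1065.1]
Outside: 1151 → excluded.
Retained (n=13): Σ = 5008, mean = 5008/13 = 385.231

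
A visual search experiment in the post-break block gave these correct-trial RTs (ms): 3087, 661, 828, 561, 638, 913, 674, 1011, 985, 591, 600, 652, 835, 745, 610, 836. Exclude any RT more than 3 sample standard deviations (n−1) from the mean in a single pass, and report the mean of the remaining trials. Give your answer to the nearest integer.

n = 16, ΣRT = 14227, M = 889.188
Σ(x−M)² = 5461190.44; s = √(5461190.44/15) = 603.390
Cutoffs: 889.188 ± 3·603.390 → [-921.0, 2699.4]
Outside: 3087 → excluded.
Retained (n=15): Σ = 11140, mean = 11140/15 = 742.667

743 ms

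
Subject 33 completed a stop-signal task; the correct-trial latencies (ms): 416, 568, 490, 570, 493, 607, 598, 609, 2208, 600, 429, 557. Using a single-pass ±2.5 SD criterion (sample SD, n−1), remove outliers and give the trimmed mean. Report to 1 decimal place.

539.7 ms

n = 12, ΣRT = 8145, M = 678.750
Σ(x−M)² = 2601798.25; s = √(2601798.25/11) = 486.341
Cutoffs: 678.750 ± 2.5·486.341 → [-537.1, 1894.6]
Outside: 2208 → excluded.
Retained (n=11): Σ = 5937, mean = 5937/11 = 539.727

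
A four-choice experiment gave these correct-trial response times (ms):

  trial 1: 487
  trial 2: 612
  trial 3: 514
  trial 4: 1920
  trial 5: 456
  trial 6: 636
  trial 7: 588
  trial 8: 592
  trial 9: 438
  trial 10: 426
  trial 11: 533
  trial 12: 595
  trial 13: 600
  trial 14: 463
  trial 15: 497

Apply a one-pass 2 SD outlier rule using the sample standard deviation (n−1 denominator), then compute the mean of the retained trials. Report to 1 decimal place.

531.2 ms

n = 15, ΣRT = 9357, M = 623.800
Σ(x−M)² = 1866864.40; s = √(1866864.40/14) = 365.168
Cutoffs: 623.800 ± 2·365.168 → [-106.5, 1354.1]
Outside: 1920 → excluded.
Retained (n=14): Σ = 7437, mean = 7437/14 = 531.214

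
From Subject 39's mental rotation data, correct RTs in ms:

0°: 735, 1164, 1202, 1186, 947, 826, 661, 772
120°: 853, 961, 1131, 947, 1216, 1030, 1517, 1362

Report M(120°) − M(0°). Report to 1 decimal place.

190.5 ms

M(0°) = 7493/8 = 936.625
M(120°) = 9017/8 = 1127.125
Difference = 1127.125 − 936.625 = 190.500 ms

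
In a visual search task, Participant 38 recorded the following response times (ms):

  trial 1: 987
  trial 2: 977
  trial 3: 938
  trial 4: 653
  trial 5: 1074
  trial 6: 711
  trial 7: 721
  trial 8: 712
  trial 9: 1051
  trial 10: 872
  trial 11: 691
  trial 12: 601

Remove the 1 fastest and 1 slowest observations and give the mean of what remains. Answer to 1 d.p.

831.3 ms

Sorted: 601, 653, 691, 711, 712, 721, 872, 938, 977, 987, 1051, 1074
Drop lowest 1 (601) and highest 1 (1074)
Remaining (n=10): Σ = 8313, mean = 8313/10 = 831.300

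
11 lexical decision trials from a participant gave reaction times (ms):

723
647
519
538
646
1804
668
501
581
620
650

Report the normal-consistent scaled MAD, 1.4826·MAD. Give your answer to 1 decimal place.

96.4 ms

Sorted: 501, 519, 538, 581, 620, 646, 647, 650, 668, 723, 1804 → median = 646
|x − 646| sorted: 0, 1, 4, 22, 26, 65, 77, 108, 127, 145, 1158 → MAD = 65
Robust SD ≈ 1.4826 × 65 = 96.369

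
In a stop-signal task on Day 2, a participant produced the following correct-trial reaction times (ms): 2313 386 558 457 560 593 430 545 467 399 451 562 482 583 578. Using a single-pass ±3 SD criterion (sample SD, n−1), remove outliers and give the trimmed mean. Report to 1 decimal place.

n = 15, ΣRT = 9364, M = 624.267
Σ(x−M)² = 3123550.93; s = √(3123550.93/14) = 472.346
Cutoffs: 624.267 ± 3·472.346 → [-792.8, 2041.3]
Outside: 2313 → excluded.
Retained (n=14): Σ = 7051, mean = 7051/14 = 503.643

503.6 ms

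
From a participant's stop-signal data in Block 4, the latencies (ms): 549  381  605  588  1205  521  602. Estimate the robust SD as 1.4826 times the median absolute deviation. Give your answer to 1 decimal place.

Sorted: 381, 521, 549, 588, 602, 605, 1205 → median = 588
|x − 588| sorted: 0, 14, 17, 39, 67, 207, 617 → MAD = 39
Robust SD ≈ 1.4826 × 39 = 57.821

57.8 ms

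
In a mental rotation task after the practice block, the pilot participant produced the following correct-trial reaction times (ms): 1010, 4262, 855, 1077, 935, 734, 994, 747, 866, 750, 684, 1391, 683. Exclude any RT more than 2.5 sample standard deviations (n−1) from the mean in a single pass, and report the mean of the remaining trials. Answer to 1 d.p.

n = 13, ΣRT = 14988, M = 1152.923
Σ(x−M)² = 10936394.92; s = √(10936394.92/12) = 954.655
Cutoffs: 1152.923 ± 2.5·954.655 → [-1233.7, 3539.6]
Outside: 4262 → excluded.
Retained (n=12): Σ = 10726, mean = 10726/12 = 893.833

893.8 ms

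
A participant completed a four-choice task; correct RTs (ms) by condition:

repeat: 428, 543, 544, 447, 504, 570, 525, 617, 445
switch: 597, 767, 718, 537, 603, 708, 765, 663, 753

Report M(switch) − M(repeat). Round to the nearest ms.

165 ms

M(repeat) = 4623/9 = 513.667
M(switch) = 6111/9 = 679.000
Difference = 679.000 − 513.667 = 165.333 ms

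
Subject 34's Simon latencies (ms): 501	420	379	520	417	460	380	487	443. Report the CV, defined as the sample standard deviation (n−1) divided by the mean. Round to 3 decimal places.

0.114

n = 9, Σ = 4007, M = 445.2222
Σ(x−M)² = 20743.556; s = √(20743.556/8) = 50.9210
CV = 50.9210 / 445.2222 = 0.11437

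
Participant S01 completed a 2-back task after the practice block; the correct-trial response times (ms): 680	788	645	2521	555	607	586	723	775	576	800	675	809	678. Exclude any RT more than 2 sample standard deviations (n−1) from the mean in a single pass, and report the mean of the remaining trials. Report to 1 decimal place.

684.4 ms

n = 14, ΣRT = 11418, M = 815.571
Σ(x−M)² = 3227405.43; s = √(3227405.43/13) = 498.259
Cutoffs: 815.571 ± 2·498.259 → [-180.9, 1812.1]
Outside: 2521 → excluded.
Retained (n=13): Σ = 8897, mean = 8897/13 = 684.385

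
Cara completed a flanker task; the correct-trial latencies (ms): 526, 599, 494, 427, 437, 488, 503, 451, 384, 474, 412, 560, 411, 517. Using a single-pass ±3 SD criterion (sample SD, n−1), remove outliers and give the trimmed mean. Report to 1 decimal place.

477.4 ms

n = 14, ΣRT = 6683, M = 477.357
Σ(x−M)² = 48873.21; s = √(48873.21/13) = 61.315
Cutoffs: 477.357 ± 3·61.315 → [293.4, 661.3]
No RTs fall outside the cutoffs; all 14 retained. Mean = 6683/14 = 477.357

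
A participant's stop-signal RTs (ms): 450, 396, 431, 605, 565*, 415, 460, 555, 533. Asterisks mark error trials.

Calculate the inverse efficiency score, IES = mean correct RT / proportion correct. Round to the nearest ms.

541 ms

Correct trials (n=8): 450, 396, 431, 605, 415, 460, 555, 533
Mean correct RT = 3845/8 = 480.6250 ms
Proportion correct = 8/9
IES = 480.6250 / (8/9) = 540.703 ms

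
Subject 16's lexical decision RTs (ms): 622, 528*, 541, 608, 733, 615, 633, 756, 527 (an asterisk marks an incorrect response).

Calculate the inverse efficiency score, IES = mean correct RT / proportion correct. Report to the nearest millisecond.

708 ms

Correct trials (n=8): 622, 541, 608, 733, 615, 633, 756, 527
Mean correct RT = 5035/8 = 629.3750 ms
Proportion correct = 8/9
IES = 629.3750 / (8/9) = 708.047 ms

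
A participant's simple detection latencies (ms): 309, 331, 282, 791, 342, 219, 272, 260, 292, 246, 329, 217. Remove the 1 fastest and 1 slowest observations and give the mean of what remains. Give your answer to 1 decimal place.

Sorted: 217, 219, 246, 260, 272, 282, 292, 309, 329, 331, 342, 791
Drop lowest 1 (217) and highest 1 (791)
Remaining (n=10): Σ = 2882, mean = 2882/10 = 288.200

288.2 ms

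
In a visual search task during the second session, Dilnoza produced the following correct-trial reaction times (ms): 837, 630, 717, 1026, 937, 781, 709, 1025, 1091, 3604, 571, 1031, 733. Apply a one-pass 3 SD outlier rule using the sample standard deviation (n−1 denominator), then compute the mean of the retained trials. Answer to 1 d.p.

n = 13, ΣRT = 13692, M = 1053.231
Σ(x−M)² = 7390022.31; s = √(7390022.31/12) = 784.752
Cutoffs: 1053.231 ± 3·784.752 → [-1301.0, 3407.5]
Outside: 3604 → excluded.
Retained (n=12): Σ = 10088, mean = 10088/12 = 840.667

840.7 ms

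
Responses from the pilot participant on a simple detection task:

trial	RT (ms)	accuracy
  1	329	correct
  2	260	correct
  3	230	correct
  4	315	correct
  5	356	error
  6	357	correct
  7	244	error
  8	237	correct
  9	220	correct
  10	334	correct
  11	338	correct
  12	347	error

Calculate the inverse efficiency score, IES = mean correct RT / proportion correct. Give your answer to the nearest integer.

388 ms

Correct trials (n=9): 329, 260, 230, 315, 357, 237, 220, 334, 338
Mean correct RT = 2620/9 = 291.1111 ms
Proportion correct = 9/12
IES = 291.1111 / (9/12) = 388.148 ms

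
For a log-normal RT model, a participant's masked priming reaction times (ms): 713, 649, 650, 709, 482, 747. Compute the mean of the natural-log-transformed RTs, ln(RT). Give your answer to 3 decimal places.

6.480

ln(RT): 6.5695, 6.4754, 6.4770, 6.5639, 6.1779, 6.6161
Σ ln(RT) = 38.8798
Mean = 38.8798/6 = 6.47996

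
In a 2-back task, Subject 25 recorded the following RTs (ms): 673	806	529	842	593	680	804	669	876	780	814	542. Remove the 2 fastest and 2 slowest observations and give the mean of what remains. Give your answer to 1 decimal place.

727.4 ms

Sorted: 529, 542, 593, 669, 673, 680, 780, 804, 806, 814, 842, 876
Drop lowest 2 (529, 542) and highest 2 (842, 876)
Remaining (n=8): Σ = 5819, mean = 5819/8 = 727.375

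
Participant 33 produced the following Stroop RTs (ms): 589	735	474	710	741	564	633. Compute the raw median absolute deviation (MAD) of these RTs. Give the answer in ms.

77 ms

Sorted: 474, 564, 589, 633, 710, 735, 741 → median = 633
|x − 633|: 44, 102, 159, 77, 108, 69, 0
Sorted deviations: 0, 44, 69, 77, 102, 108, 159 → MAD = 77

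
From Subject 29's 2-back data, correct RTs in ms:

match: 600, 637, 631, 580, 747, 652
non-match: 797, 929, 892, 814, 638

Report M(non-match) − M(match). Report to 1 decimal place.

172.8 ms

M(match) = 3847/6 = 641.167
M(non-match) = 4070/5 = 814.000
Difference = 814.000 − 641.167 = 172.833 ms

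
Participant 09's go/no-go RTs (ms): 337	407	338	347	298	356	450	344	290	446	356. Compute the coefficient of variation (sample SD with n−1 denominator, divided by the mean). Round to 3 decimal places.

0.146

n = 11, Σ = 3969, M = 360.8182
Σ(x−M)² = 27911.636; s = √(27911.636/10) = 52.8315
CV = 52.8315 / 360.8182 = 0.14642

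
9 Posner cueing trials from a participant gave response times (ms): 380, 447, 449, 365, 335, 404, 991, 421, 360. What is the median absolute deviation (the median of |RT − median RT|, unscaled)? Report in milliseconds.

Sorted: 335, 360, 365, 380, 404, 421, 447, 449, 991 → median = 404
|x − 404|: 24, 43, 45, 39, 69, 0, 587, 17, 44
Sorted deviations: 0, 17, 24, 39, 43, 44, 45, 69, 587 → MAD = 43

43 ms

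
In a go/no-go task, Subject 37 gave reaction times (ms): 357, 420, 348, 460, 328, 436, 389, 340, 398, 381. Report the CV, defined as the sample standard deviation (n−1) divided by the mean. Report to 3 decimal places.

n = 10, Σ = 3857, M = 385.7000
Σ(x−M)² = 17074.100; s = √(17074.100/9) = 43.5560
CV = 43.5560 / 385.7000 = 0.11293

0.113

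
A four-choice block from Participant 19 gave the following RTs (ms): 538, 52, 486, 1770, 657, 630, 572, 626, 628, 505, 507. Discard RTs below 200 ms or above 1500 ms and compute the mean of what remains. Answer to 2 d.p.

Excluded: 52, 1770
Retained (n=9): Σ = 5149
Mean = 5149/9 = 572.1111

572.11 ms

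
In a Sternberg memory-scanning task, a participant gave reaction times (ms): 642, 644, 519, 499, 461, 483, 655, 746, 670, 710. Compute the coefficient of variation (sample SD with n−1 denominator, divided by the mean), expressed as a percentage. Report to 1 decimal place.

n = 10, Σ = 6029, M = 602.9000
Σ(x−M)² = 94728.900; s = √(94728.900/9) = 102.5935
CV = 102.5935 / 602.9000 = 0.17017 = 17.017%

17.0%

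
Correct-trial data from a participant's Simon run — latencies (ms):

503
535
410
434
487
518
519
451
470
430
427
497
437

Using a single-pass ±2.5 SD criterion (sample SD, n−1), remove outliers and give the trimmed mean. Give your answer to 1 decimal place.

470.6 ms

n = 13, ΣRT = 6118, M = 470.615
Σ(x−M)² = 20827.08; s = √(20827.08/12) = 41.660
Cutoffs: 470.615 ± 2.5·41.660 → [366.5, 574.8]
No RTs fall outside the cutoffs; all 13 retained. Mean = 6118/13 = 470.615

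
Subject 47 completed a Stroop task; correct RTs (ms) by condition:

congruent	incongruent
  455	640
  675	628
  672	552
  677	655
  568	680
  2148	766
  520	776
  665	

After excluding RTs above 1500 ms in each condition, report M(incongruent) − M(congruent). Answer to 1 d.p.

congruent: exclude 2148
M(congruent) = 4232/7 = 604.571
M(incongruent) = 4697/7 = 671.000
Difference = 671.000 − 604.571 = 66.429 ms

66.4 ms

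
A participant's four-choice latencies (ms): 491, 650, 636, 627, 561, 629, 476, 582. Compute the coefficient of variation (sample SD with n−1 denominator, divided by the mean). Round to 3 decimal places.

n = 8, Σ = 4652, M = 581.5000
Σ(x−M)² = 31730.000; s = √(31730.000/7) = 67.3265
CV = 67.3265 / 581.5000 = 0.11578

0.116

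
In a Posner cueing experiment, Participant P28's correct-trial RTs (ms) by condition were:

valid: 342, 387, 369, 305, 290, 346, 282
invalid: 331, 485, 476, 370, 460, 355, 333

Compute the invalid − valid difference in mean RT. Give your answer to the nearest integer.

M(valid) = 2321/7 = 331.571
M(invalid) = 2810/7 = 401.429
Difference = 401.429 − 331.571 = 69.857 ms

70 ms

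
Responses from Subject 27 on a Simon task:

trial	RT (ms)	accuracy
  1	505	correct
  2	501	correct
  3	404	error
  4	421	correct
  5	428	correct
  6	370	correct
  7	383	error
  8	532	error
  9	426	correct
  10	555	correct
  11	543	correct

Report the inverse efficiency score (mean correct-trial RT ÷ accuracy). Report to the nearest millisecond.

644 ms

Correct trials (n=8): 505, 501, 421, 428, 370, 426, 555, 543
Mean correct RT = 3749/8 = 468.6250 ms
Proportion correct = 8/11
IES = 468.6250 / (8/11) = 644.359 ms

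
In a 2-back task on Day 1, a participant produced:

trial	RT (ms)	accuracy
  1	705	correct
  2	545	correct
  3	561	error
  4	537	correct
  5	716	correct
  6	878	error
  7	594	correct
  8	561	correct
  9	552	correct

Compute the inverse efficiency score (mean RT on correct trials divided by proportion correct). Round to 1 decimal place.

773.3 ms

Correct trials (n=7): 705, 545, 537, 716, 594, 561, 552
Mean correct RT = 4210/7 = 601.4286 ms
Proportion correct = 7/9
IES = 601.4286 / (7/9) = 773.265 ms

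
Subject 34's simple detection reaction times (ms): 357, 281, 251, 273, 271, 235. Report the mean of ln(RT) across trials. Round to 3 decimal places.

ln(RT): 5.8777, 5.6384, 5.5255, 5.6095, 5.6021, 5.4596
Σ ln(RT) = 33.7127
Mean = 33.7127/6 = 5.61879

5.619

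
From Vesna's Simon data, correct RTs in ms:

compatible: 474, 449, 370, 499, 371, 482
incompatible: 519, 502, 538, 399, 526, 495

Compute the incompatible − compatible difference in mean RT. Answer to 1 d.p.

55.7 ms

M(compatible) = 2645/6 = 440.833
M(incompatible) = 2979/6 = 496.500
Difference = 496.500 − 440.833 = 55.667 ms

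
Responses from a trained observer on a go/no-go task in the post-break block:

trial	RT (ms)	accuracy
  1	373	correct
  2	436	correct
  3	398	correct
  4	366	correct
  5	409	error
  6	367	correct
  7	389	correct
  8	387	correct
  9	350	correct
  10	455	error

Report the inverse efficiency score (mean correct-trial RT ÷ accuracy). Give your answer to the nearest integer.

Correct trials (n=8): 373, 436, 398, 366, 367, 389, 387, 350
Mean correct RT = 3066/8 = 383.2500 ms
Proportion correct = 8/10
IES = 383.2500 / (8/10) = 479.062 ms

479 ms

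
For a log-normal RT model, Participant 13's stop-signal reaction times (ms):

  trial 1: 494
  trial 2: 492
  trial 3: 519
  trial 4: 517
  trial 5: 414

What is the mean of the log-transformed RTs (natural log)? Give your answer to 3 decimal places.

6.185

ln(RT): 6.2025, 6.1985, 6.2519, 6.2480, 6.0259
Σ ln(RT) = 30.9268
Mean = 30.9268/5 = 6.18537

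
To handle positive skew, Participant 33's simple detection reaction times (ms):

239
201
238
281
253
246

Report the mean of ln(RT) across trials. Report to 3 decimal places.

5.488

ln(RT): 5.4765, 5.3033, 5.4723, 5.6384, 5.5334, 5.5053
Σ ln(RT) = 32.9291
Mean = 32.9291/6 = 5.48819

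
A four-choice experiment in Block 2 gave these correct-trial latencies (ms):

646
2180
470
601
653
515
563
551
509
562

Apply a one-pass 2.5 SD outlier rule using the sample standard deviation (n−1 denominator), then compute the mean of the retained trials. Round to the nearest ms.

563 ms

n = 10, ΣRT = 7250, M = 725.000
Σ(x−M)² = 2382696.00; s = √(2382696.00/9) = 514.533
Cutoffs: 725.000 ± 2.5·514.533 → [-561.3, 2011.3]
Outside: 2180 → excluded.
Retained (n=9): Σ = 5070, mean = 5070/9 = 563.333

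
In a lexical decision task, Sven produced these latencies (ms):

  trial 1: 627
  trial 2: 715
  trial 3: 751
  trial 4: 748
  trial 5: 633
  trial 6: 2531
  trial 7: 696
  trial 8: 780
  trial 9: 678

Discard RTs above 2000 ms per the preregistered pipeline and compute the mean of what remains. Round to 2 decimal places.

Excluded: 2531
Retained (n=8): Σ = 5628
Mean = 5628/8 = 703.5000

703.50 ms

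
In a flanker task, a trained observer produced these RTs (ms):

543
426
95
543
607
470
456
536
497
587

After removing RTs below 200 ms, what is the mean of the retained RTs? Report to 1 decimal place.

Excluded: 95
Retained (n=9): Σ = 4665
Mean = 4665/9 = 518.3333

518.3 ms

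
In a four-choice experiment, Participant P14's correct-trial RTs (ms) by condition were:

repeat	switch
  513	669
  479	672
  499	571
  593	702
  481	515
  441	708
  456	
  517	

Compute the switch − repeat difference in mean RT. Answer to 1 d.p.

142.1 ms

M(repeat) = 3979/8 = 497.375
M(switch) = 3837/6 = 639.500
Difference = 639.500 − 497.375 = 142.125 ms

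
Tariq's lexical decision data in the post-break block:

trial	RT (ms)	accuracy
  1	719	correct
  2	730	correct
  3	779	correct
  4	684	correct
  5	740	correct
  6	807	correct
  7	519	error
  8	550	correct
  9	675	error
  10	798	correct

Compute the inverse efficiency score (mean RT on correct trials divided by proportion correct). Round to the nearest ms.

Correct trials (n=8): 719, 730, 779, 684, 740, 807, 550, 798
Mean correct RT = 5807/8 = 725.8750 ms
Proportion correct = 8/10
IES = 725.8750 / (8/10) = 907.344 ms

907 ms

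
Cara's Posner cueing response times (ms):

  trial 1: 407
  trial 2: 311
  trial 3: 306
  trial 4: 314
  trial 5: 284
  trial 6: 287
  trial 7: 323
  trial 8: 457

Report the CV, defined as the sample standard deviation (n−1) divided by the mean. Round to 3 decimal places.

n = 8, Σ = 2689, M = 336.1250
Σ(x−M)² = 26964.875; s = √(26964.875/7) = 62.0655
CV = 62.0655 / 336.1250 = 0.18465

0.185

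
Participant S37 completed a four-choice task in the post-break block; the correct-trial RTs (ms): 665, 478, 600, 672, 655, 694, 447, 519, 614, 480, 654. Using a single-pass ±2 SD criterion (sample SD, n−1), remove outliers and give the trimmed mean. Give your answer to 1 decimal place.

n = 11, ΣRT = 6478, M = 588.909
Σ(x−M)² = 82282.91; s = √(82282.91/10) = 90.710
Cutoffs: 588.909 ± 2·90.710 → [407.5, 770.3]
No RTs fall outside the cutoffs; all 11 retained. Mean = 6478/11 = 588.909

588.9 ms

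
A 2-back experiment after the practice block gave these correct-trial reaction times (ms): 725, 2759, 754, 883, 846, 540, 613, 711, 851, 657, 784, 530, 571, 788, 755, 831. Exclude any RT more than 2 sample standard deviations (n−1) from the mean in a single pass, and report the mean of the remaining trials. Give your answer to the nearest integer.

723 ms

n = 16, ΣRT = 13598, M = 849.875
Σ(x−M)² = 4076893.75; s = √(4076893.75/15) = 521.338
Cutoffs: 849.875 ± 2·521.338 → [-192.8, 1892.6]
Outside: 2759 → excluded.
Retained (n=15): Σ = 10839, mean = 10839/15 = 722.600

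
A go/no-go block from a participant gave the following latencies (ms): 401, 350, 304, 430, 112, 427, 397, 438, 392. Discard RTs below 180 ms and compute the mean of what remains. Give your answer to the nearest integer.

392 ms

Excluded: 112
Retained (n=8): Σ = 3139
Mean = 3139/8 = 392.3750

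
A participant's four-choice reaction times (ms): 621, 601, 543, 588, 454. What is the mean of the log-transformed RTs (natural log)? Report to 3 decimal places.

ln(RT): 6.4313, 6.3986, 6.2971, 6.3767, 6.1181
Σ ln(RT) = 31.6219
Mean = 31.6219/5 = 6.32437

6.324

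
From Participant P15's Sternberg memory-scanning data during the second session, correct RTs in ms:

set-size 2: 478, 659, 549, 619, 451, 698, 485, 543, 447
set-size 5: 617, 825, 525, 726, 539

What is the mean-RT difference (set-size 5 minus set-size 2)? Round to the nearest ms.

M(set-size 2) = 4929/9 = 547.667
M(set-size 5) = 3232/5 = 646.400
Difference = 646.400 − 547.667 = 98.733 ms

99 ms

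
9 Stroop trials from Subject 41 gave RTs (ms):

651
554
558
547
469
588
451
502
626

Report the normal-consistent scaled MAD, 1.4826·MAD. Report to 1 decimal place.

77.1 ms

Sorted: 451, 469, 502, 547, 554, 558, 588, 626, 651 → median = 554
|x − 554| sorted: 0, 4, 7, 34, 52, 72, 85, 97, 103 → MAD = 52
Robust SD ≈ 1.4826 × 52 = 77.095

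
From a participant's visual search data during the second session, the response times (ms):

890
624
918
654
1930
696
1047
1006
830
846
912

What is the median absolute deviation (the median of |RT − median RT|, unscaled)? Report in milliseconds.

116 ms

Sorted: 624, 654, 696, 830, 846, 890, 912, 918, 1006, 1047, 1930 → median = 890
|x − 890|: 0, 266, 28, 236, 1040, 194, 157, 116, 60, 44, 22
Sorted deviations: 0, 22, 28, 44, 60, 116, 157, 194, 236, 266, 1040 → MAD = 116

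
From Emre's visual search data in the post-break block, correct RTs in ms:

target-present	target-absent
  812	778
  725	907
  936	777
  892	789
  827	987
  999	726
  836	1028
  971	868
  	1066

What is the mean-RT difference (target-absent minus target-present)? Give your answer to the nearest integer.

6 ms

M(target-present) = 6998/8 = 874.750
M(target-absent) = 7926/9 = 880.667
Difference = 880.667 − 874.750 = 5.917 ms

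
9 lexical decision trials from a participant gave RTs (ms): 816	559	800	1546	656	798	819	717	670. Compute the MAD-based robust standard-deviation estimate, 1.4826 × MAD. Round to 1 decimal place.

120.1 ms

Sorted: 559, 656, 670, 717, 798, 800, 816, 819, 1546 → median = 798
|x − 798| sorted: 0, 2, 18, 21, 81, 128, 142, 239, 748 → MAD = 81
Robust SD ≈ 1.4826 × 81 = 120.091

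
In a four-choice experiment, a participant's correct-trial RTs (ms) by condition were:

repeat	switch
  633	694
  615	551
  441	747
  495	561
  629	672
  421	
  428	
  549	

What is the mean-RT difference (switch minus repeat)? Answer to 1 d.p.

118.6 ms

M(repeat) = 4211/8 = 526.375
M(switch) = 3225/5 = 645.000
Difference = 645.000 − 526.375 = 118.625 ms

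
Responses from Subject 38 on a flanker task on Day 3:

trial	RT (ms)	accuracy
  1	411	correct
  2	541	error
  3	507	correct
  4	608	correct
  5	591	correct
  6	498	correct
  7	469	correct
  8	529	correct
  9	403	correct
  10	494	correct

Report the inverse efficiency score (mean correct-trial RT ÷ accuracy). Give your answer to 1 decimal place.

556.8 ms

Correct trials (n=9): 411, 507, 608, 591, 498, 469, 529, 403, 494
Mean correct RT = 4510/9 = 501.1111 ms
Proportion correct = 9/10
IES = 501.1111 / (9/10) = 556.790 ms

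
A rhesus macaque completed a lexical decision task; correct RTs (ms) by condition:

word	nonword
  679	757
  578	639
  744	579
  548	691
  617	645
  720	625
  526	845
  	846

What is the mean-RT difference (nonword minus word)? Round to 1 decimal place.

M(word) = 4412/7 = 630.286
M(nonword) = 5627/8 = 703.375
Difference = 703.375 − 630.286 = 73.089 ms

73.1 ms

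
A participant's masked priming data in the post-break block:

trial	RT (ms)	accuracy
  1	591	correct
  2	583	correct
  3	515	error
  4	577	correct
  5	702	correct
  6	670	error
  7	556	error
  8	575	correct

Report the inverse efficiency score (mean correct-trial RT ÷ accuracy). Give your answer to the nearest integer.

969 ms

Correct trials (n=5): 591, 583, 577, 702, 575
Mean correct RT = 3028/5 = 605.6000 ms
Proportion correct = 5/8
IES = 605.6000 / (5/8) = 968.960 ms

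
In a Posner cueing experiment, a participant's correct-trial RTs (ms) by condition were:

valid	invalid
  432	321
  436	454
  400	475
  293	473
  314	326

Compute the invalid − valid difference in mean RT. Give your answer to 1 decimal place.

M(valid) = 1875/5 = 375.000
M(invalid) = 2049/5 = 409.800
Difference = 409.800 − 375.000 = 34.800 ms

34.8 ms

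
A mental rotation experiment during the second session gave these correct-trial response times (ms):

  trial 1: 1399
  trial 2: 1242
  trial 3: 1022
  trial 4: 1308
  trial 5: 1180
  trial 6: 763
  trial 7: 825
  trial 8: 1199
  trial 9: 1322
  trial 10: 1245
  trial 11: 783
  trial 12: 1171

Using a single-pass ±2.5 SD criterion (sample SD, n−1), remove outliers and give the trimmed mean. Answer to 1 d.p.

1121.6 ms

n = 12, ΣRT = 13459, M = 1121.583
Σ(x−M)² = 534556.92; s = √(534556.92/11) = 220.445
Cutoffs: 1121.583 ± 2.5·220.445 → [570.5, 1672.7]
No RTs fall outside the cutoffs; all 12 retained. Mean = 13459/12 = 1121.583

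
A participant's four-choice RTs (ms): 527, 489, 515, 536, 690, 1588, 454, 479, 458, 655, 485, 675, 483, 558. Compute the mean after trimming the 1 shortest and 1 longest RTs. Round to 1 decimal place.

Sorted: 454, 458, 479, 483, 485, 489, 515, 527, 536, 558, 655, 675, 690, 1588
Drop lowest 1 (454) and highest 1 (1588)
Remaining (n=12): Σ = 6550, mean = 6550/12 = 545.833

545.8 ms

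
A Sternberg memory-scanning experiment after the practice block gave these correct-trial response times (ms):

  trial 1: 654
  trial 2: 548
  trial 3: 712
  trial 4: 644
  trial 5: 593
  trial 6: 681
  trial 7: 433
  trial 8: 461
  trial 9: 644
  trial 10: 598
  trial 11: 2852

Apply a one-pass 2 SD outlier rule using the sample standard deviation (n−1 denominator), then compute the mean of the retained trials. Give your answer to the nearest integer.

597 ms

n = 11, ΣRT = 8820, M = 801.818
Σ(x−M)² = 4699327.64; s = √(4699327.64/10) = 685.516
Cutoffs: 801.818 ± 2·685.516 → [-569.2, 2172.9]
Outside: 2852 → excluded.
Retained (n=10): Σ = 5968, mean = 5968/10 = 596.800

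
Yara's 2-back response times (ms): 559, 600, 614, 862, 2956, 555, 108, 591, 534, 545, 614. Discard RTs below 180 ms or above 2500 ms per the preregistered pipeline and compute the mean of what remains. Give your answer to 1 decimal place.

Excluded: 108, 2956
Retained (n=9): Σ = 5474
Mean = 5474/9 = 608.2222

608.2 ms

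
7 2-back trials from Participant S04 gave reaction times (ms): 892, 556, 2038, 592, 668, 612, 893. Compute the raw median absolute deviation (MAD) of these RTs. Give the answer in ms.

112 ms

Sorted: 556, 592, 612, 668, 892, 893, 2038 → median = 668
|x − 668|: 224, 112, 1370, 76, 0, 56, 225
Sorted deviations: 0, 56, 76, 112, 224, 225, 1370 → MAD = 112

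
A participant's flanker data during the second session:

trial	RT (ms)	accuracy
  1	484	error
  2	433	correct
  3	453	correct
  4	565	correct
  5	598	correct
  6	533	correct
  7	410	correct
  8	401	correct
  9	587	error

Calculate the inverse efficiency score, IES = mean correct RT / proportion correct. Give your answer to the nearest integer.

Correct trials (n=7): 433, 453, 565, 598, 533, 410, 401
Mean correct RT = 3393/7 = 484.7143 ms
Proportion correct = 7/9
IES = 484.7143 / (7/9) = 623.204 ms

623 ms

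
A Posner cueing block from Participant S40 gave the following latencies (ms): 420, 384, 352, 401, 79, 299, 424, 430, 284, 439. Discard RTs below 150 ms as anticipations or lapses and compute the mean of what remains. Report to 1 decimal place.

Excluded: 79
Retained (n=9): Σ = 3433
Mean = 3433/9 = 381.4444

381.4 ms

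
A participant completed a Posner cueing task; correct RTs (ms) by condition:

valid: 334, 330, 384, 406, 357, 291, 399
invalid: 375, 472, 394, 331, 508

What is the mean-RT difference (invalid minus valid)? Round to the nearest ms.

59 ms

M(valid) = 2501/7 = 357.286
M(invalid) = 2080/5 = 416.000
Difference = 416.000 − 357.286 = 58.714 ms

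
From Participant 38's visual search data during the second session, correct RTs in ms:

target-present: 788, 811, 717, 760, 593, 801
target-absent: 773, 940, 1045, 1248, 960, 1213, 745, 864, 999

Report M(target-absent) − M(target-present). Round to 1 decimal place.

M(target-present) = 4470/6 = 745.000
M(target-absent) = 8787/9 = 976.333
Difference = 976.333 − 745.000 = 231.333 ms

231.3 ms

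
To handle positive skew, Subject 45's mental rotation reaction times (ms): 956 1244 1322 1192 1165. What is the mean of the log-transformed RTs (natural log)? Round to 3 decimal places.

7.064

ln(RT): 6.8628, 7.1261, 7.1869, 7.0834, 7.0605
Σ ln(RT) = 35.3196
Mean = 35.3196/5 = 7.06392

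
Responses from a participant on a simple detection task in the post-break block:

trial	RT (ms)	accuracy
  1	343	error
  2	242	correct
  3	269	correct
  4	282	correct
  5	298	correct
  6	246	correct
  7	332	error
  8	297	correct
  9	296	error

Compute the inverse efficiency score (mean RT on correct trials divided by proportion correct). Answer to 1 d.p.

408.5 ms

Correct trials (n=6): 242, 269, 282, 298, 246, 297
Mean correct RT = 1634/6 = 272.3333 ms
Proportion correct = 6/9
IES = 272.3333 / (6/9) = 408.500 ms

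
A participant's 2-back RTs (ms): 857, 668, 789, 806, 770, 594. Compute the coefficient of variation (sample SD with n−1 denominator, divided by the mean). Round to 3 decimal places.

0.130

n = 6, Σ = 4484, M = 747.3333
Σ(x−M)² = 47523.333; s = √(47523.333/5) = 97.4919
CV = 97.4919 / 747.3333 = 0.13045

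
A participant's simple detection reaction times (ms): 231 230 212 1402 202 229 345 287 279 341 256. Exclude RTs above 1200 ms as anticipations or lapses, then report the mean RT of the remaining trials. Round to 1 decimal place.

Excluded: 1402
Retained (n=10): Σ = 2612
Mean = 2612/10 = 261.2000

261.2 ms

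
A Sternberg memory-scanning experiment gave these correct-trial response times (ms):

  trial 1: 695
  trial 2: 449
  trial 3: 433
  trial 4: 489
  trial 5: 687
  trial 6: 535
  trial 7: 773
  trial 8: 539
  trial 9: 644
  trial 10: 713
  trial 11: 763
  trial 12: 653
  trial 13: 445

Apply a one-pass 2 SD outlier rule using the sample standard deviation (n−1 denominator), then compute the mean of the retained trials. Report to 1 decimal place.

n = 13, ΣRT = 7818, M = 601.385
Σ(x−M)² = 185563.08; s = √(185563.08/12) = 124.353
Cutoffs: 601.385 ± 2·124.353 → [352.7, 850.1]
No RTs fall outside the cutoffs; all 13 retained. Mean = 7818/13 = 601.385

601.4 ms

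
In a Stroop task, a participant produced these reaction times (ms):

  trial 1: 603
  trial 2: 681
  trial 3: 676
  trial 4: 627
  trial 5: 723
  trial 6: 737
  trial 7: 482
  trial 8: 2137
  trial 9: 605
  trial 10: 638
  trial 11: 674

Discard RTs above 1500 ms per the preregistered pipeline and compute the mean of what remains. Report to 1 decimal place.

644.6 ms

Excluded: 2137
Retained (n=10): Σ = 6446
Mean = 6446/10 = 644.6000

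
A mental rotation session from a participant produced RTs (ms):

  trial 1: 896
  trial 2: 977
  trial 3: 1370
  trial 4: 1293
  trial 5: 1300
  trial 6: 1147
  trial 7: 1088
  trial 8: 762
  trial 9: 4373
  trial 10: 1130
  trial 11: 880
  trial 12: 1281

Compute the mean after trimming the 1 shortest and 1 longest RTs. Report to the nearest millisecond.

Sorted: 762, 880, 896, 977, 1088, 1130, 1147, 1281, 1293, 1300, 1370, 4373
Drop lowest 1 (762) and highest 1 (4373)
Remaining (n=10): Σ = 11362, mean = 11362/10 = 1136.200

1136 ms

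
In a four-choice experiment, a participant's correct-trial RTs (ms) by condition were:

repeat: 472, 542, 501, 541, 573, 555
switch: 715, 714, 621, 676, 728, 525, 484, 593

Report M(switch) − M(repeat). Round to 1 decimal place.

M(repeat) = 3184/6 = 530.667
M(switch) = 5056/8 = 632.000
Difference = 632.000 − 530.667 = 101.333 ms

101.3 ms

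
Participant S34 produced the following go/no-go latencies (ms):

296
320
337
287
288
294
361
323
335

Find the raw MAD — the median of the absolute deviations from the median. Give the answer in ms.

Sorted: 287, 288, 294, 296, 320, 323, 335, 337, 361 → median = 320
|x − 320|: 24, 0, 17, 33, 32, 26, 41, 3, 15
Sorted deviations: 0, 3, 15, 17, 24, 26, 32, 33, 41 → MAD = 24

24 ms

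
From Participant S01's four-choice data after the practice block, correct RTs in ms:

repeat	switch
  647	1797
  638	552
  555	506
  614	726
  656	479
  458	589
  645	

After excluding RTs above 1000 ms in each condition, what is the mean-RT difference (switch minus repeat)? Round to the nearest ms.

switch: exclude 1797
M(repeat) = 4213/7 = 601.857
M(switch) = 2852/5 = 570.400
Difference = 570.400 − 601.857 = -31.457 ms

-31 ms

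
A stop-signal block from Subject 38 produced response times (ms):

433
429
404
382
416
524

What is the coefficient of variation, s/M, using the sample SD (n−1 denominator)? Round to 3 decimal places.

0.114

n = 6, Σ = 2588, M = 431.3333
Σ(x−M)² = 12011.333; s = √(12011.333/5) = 49.0129
CV = 49.0129 / 431.3333 = 0.11363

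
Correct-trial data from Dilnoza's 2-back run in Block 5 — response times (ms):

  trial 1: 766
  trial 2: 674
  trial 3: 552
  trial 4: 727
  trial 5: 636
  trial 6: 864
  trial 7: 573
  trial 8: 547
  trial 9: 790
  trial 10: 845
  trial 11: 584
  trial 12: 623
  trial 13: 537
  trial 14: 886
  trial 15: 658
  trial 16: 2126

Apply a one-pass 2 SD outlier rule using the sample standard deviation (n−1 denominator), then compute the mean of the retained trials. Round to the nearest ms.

n = 16, ΣRT = 12388, M = 774.250
Σ(x−M)² = 2154901.00; s = √(2154901.00/15) = 379.025
Cutoffs: 774.250 ± 2·379.025 → [16.2, 1532.3]
Outside: 2126 → excluded.
Retained (n=15): Σ = 10262, mean = 10262/15 = 684.133

684 ms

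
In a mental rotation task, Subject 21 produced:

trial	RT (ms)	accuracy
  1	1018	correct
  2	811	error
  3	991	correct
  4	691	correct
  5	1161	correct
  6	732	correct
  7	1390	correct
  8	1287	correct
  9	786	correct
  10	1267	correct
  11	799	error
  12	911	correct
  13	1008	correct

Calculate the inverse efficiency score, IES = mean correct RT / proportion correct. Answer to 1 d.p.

1207.8 ms

Correct trials (n=11): 1018, 991, 691, 1161, 732, 1390, 1287, 786, 1267, 911, 1008
Mean correct RT = 11242/11 = 1022.0000 ms
Proportion correct = 11/13
IES = 1022.0000 / (11/13) = 1207.818 ms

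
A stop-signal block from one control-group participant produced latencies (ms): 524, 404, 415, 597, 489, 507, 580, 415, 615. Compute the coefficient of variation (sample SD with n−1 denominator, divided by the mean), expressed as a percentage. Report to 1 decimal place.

16.1%

n = 9, Σ = 4546, M = 505.1111
Σ(x−M)² = 53210.889; s = √(53210.889/8) = 81.5559
CV = 81.5559 / 505.1111 = 0.16146 = 16.146%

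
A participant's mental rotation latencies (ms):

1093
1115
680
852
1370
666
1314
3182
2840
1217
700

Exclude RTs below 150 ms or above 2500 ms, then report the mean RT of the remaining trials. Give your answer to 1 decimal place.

1000.8 ms

Excluded: 2840, 3182
Retained (n=9): Σ = 9007
Mean = 9007/9 = 1000.7778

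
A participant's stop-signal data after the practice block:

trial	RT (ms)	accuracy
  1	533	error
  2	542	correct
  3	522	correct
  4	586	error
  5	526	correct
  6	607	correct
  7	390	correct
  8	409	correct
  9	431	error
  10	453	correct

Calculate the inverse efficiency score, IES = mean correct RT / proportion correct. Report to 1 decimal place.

Correct trials (n=7): 542, 522, 526, 607, 390, 409, 453
Mean correct RT = 3449/7 = 492.7143 ms
Proportion correct = 7/10
IES = 492.7143 / (7/10) = 703.878 ms

703.9 ms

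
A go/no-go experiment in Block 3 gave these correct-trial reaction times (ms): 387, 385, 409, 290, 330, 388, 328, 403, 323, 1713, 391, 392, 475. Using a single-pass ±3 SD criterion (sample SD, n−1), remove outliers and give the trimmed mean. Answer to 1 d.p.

375.1 ms

n = 13, ΣRT = 6214, M = 478.000
Σ(x−M)² = 1679388.00; s = √(1679388.00/12) = 374.098
Cutoffs: 478.000 ± 3·374.098 → [-644.3, 1600.3]
Outside: 1713 → excluded.
Retained (n=12): Σ = 4501, mean = 4501/12 = 375.083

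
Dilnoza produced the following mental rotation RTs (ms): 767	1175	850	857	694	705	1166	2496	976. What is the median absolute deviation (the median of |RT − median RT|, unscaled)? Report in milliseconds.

152 ms

Sorted: 694, 705, 767, 850, 857, 976, 1166, 1175, 2496 → median = 857
|x − 857|: 90, 318, 7, 0, 163, 152, 309, 1639, 119
Sorted deviations: 0, 7, 90, 119, 152, 163, 309, 318, 1639 → MAD = 152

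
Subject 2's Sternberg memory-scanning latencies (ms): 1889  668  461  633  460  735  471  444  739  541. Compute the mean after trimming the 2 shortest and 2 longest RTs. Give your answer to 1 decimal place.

584.8 ms

Sorted: 444, 460, 461, 471, 541, 633, 668, 735, 739, 1889
Drop lowest 2 (444, 460) and highest 2 (739, 1889)
Remaining (n=6): Σ = 3509, mean = 3509/6 = 584.833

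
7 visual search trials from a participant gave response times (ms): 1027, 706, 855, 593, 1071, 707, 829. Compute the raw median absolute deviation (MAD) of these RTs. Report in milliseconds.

123 ms

Sorted: 593, 706, 707, 829, 855, 1027, 1071 → median = 829
|x − 829|: 198, 123, 26, 236, 242, 122, 0
Sorted deviations: 0, 26, 122, 123, 198, 236, 242 → MAD = 123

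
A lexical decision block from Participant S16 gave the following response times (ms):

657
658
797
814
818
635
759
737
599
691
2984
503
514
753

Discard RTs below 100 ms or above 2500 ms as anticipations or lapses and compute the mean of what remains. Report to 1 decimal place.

Excluded: 2984
Retained (n=13): Σ = 8935
Mean = 8935/13 = 687.3077

687.3 ms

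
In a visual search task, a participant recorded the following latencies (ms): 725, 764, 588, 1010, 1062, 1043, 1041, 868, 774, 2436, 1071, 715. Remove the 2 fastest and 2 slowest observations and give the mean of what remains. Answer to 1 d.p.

Sorted: 588, 715, 725, 764, 774, 868, 1010, 1041, 1043, 1062, 1071, 2436
Drop lowest 2 (588, 715) and highest 2 (1071, 2436)
Remaining (n=8): Σ = 7287, mean = 7287/8 = 910.875

910.9 ms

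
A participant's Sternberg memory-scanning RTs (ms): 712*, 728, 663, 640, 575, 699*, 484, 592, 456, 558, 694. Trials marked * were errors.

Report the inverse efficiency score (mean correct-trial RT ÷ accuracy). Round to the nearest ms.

Correct trials (n=9): 728, 663, 640, 575, 484, 592, 456, 558, 694
Mean correct RT = 5390/9 = 598.8889 ms
Proportion correct = 9/11
IES = 598.8889 / (9/11) = 731.975 ms

732 ms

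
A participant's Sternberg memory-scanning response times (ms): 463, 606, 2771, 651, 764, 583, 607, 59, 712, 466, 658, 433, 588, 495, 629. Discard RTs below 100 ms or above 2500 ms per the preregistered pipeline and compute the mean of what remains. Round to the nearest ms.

589 ms

Excluded: 59, 2771
Retained (n=13): Σ = 7655
Mean = 7655/13 = 588.8462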